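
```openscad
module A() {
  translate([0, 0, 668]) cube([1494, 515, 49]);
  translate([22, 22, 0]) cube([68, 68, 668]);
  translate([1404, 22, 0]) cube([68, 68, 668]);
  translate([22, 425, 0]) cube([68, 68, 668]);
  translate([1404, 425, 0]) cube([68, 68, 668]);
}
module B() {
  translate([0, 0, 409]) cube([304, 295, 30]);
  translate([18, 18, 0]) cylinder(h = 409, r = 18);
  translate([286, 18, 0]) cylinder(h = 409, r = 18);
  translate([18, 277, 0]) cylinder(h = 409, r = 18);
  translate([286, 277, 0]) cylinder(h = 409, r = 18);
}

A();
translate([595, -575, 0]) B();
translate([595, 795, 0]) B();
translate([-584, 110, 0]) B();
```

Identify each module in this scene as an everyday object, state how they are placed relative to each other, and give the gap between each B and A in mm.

Each stool's nearest face is 280 mm from the table's bounding box.

A is a table. B is a stool. Three stools sit around the table at the −y, +y, −x sides. The gap between each stool and the table is 280 mm.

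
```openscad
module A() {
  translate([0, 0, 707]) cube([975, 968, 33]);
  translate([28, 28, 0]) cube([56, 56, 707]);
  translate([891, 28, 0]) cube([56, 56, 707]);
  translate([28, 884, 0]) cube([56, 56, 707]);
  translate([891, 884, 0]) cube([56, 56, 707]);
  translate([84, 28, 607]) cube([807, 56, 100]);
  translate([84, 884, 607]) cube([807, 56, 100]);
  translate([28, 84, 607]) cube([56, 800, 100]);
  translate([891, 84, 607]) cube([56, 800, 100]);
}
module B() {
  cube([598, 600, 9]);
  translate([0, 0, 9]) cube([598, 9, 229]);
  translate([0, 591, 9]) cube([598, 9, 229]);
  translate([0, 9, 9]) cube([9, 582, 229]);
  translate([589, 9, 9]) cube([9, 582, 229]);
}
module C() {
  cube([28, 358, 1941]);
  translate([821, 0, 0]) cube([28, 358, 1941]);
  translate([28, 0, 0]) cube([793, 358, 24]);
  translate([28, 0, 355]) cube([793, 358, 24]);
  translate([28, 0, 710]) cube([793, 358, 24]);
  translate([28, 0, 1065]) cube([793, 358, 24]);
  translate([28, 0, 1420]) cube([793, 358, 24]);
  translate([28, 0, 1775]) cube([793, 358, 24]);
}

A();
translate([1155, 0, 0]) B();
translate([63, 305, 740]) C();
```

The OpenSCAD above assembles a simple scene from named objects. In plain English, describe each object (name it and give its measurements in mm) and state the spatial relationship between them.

A is a table: top 975 mm (x) × 968 mm (y), 33 mm thick, upper face at z = 740 mm, on four 56×56 mm square legs, each inset 28 mm from the nearest pair of top edges, running from z = 0 to the bottom of the top. Four apron rails, 56 mm thick and 100 mm tall, run between adjacent legs with their top edges flush with the underside of the top and their outer faces flush with the legs' outer faces.

B is an open storage box with external size 598×600×238 mm and wall thickness 9 mm (the base is also 9 mm thick). The base covers the whole footprint; the four walls stand on the base, with the y-facing walls full-width and the x-facing walls fitting between their inner faces.

C is an open bookshelf. Two side panels, each 28 mm thick, 358 mm deep and 1941 mm tall, stand 849 mm apart (outside-to-outside). Between them sit 6 shelves, each 24 mm thick and 358 mm deep, spanning the full gap between the sides. The bottom shelf rests on the floor (its underside at z = 0) and the clear gap between one shelf's top and the next shelf's underside is 331 mm.

The open box is on the floor beside the table on its +x side. The bookshelf is on top of the table, centred.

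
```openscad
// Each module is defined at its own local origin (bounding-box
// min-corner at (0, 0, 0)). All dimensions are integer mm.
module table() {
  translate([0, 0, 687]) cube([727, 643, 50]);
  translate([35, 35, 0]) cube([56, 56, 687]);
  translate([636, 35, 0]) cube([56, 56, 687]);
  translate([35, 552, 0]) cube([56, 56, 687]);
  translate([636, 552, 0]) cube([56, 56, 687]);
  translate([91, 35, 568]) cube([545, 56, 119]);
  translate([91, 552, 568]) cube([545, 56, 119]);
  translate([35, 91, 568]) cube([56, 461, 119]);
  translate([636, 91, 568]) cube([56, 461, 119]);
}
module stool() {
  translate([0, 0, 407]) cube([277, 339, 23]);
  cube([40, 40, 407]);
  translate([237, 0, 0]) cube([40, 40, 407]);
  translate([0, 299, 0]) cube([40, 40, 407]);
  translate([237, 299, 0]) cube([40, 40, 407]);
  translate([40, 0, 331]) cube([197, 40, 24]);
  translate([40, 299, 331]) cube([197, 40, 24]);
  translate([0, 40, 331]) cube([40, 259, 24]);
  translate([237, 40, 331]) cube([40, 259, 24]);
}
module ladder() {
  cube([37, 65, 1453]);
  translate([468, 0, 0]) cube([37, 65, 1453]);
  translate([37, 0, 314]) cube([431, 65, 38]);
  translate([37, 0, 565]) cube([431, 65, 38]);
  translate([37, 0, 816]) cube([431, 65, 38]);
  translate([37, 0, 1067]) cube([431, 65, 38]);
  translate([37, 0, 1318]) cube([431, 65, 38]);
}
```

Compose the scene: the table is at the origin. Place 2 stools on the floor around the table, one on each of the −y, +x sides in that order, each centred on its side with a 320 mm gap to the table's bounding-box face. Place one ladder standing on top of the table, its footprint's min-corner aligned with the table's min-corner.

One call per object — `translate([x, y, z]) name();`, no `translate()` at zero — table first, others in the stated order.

table();
translate([225, -659, 0]) stool();
translate([1047, 152, 0]) stool();
translate([0, 0, 737]) ladder();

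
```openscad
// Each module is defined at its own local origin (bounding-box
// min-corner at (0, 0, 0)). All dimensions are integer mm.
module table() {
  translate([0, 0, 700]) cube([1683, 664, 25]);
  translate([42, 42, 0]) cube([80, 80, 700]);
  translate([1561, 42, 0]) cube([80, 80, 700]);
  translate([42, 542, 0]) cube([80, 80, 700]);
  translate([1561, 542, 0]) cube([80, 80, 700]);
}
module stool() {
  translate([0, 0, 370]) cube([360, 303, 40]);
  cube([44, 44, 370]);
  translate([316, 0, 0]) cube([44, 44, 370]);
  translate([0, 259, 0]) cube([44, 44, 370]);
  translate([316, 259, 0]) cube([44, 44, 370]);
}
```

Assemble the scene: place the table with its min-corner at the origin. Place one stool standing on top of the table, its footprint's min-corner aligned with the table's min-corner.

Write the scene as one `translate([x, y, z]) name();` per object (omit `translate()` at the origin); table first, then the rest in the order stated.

table();
translate([0, 0, 725]) stool();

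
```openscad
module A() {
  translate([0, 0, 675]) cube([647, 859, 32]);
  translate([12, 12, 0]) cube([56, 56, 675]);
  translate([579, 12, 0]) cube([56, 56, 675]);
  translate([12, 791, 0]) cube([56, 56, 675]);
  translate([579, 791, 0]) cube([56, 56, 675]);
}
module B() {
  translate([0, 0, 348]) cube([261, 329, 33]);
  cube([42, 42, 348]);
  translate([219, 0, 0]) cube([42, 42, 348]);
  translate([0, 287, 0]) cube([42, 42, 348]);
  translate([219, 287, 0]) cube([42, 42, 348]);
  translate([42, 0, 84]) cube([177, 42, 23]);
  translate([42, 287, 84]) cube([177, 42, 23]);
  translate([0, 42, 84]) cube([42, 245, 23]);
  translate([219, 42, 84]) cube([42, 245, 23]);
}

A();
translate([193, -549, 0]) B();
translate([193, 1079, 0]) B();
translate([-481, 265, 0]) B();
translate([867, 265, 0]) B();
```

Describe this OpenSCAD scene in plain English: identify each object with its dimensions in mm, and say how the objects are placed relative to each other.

A is a table with a 647×859 mm rectangular top, 32 mm thick, top surface at z = 707 mm, supported by four 56×56 mm square legs, each inset 12 mm from the nearest pair of top edges, running from the floor.

B is a four-legged stool. The seat is 261×329 mm, 33 mm thick, top at z = 381 mm. It stands on four square legs, each 42×42 mm in cross-section, from z = 0 to the seat underside, each flush with a corner of the seat. Four stretchers, 42 mm wide and 23 mm tall, connect adjacent legs with their undersides at z = 84 mm, each running between the inner faces of the legs it joins and aligned with the legs' outer faces on the other axis.

Four stools sit around the table at the −y, +y, −x, +x sides.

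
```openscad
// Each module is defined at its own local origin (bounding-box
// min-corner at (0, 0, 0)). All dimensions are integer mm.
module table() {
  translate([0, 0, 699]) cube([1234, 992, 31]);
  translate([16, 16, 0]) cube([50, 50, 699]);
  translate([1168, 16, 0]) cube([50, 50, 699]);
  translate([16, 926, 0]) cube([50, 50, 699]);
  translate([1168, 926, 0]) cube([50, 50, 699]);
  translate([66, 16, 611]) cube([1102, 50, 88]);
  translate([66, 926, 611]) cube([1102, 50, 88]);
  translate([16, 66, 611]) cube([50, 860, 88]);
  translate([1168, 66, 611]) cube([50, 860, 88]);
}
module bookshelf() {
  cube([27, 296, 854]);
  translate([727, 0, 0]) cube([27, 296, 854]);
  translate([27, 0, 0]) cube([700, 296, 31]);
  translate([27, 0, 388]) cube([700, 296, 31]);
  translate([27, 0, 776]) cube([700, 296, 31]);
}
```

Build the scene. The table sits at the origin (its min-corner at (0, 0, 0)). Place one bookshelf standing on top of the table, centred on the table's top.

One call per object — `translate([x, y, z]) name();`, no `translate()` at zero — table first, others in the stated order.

table();
translate([240, 348, 730]) bookshelf();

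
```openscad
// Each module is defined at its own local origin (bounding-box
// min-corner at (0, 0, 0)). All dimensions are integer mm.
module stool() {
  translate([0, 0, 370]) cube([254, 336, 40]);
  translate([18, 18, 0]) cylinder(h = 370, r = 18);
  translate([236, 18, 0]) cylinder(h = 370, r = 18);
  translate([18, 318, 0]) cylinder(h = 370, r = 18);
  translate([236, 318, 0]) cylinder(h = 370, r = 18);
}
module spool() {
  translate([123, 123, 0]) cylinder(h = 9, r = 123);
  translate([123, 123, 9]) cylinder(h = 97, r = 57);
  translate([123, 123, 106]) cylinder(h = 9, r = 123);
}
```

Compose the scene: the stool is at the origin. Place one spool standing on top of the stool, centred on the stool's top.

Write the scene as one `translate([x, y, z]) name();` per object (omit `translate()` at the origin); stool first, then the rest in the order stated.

stool();
translate([4, 45, 410]) spool();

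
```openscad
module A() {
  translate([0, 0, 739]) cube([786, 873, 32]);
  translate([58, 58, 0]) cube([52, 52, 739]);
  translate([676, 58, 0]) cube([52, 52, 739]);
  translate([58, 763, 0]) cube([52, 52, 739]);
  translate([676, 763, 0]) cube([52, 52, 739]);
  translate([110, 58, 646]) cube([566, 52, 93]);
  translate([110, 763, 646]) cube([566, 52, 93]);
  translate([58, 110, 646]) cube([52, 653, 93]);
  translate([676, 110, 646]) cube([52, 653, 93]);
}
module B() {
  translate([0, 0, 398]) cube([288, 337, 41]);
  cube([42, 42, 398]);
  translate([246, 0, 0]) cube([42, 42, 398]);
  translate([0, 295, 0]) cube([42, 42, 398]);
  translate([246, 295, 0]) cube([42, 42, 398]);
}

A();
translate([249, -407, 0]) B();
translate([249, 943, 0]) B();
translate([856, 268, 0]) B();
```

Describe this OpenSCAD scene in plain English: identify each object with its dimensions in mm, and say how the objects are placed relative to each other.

A is a rectangular dining table. The top is 786×873×32 mm with its upper surface at z = 771 mm. It stands on four 52×52 mm square legs, each inset 58 mm from the nearest pair of top edges, running from the floor to the underside of the top. Four apron rails, 52 mm thick and 93 mm tall, run between adjacent legs with their top edges flush with the underside of the top and their outer faces flush with the legs' outer faces.

B is a simple wooden stool: a rectangular seat 288 mm (x) by 337 mm (y), 41 mm thick, top face at z = 439 mm, on four square legs, each 42×42 mm in cross-section. The legs rest on z = 0, each flush with a corner of the seat.

Three stools sit around the table at the −y, +y, +x sides.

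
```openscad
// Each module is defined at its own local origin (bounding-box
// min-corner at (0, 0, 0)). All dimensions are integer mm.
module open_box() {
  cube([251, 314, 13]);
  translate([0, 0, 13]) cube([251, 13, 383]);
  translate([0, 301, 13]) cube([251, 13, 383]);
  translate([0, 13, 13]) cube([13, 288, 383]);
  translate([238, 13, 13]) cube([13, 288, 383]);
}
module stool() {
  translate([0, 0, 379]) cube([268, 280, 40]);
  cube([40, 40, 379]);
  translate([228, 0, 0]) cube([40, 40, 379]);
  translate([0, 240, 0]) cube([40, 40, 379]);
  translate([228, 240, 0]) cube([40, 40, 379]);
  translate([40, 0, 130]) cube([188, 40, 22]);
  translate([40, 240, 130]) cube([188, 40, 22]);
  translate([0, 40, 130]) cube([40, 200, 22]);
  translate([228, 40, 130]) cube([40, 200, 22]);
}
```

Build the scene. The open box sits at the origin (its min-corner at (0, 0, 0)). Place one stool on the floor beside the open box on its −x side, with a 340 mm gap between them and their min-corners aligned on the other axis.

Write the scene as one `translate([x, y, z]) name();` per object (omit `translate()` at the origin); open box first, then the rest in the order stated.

open_box();
translate([-608, 0, 0]) stool();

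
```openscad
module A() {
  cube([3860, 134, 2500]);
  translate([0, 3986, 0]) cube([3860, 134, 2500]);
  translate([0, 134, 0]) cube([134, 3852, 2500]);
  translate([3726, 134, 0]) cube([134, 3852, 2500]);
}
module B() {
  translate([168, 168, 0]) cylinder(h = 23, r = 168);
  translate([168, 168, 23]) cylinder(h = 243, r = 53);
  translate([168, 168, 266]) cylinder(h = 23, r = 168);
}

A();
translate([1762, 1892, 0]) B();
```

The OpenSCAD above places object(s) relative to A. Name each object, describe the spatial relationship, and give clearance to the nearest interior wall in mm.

Clearances: x = 1628, y = 1758; minimum 1628 mm.

A is a house frame. B is a spool. The spool sits inside the house frame, centred. The clearance to the nearest interior wall is 1628 mm.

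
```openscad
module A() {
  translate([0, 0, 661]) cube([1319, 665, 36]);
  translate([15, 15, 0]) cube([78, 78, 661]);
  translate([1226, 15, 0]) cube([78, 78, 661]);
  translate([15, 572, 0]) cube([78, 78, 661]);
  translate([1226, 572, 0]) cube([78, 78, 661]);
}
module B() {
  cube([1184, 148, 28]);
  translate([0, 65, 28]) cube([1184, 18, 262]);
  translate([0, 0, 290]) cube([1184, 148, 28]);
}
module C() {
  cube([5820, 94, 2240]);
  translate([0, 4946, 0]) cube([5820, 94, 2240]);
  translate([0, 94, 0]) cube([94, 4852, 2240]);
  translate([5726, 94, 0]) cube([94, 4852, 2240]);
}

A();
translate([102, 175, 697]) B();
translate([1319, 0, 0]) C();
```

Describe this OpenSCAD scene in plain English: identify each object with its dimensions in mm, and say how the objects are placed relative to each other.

A is a table: top 1319 mm (x) × 665 mm (y), 36 mm thick, upper face at z = 697 mm, on four 78×78 mm square legs, each inset 15 mm from the nearest pair of top edges, running from z = 0 to the bottom of the top.

B is an I-beam lying along x, 1184 mm long. Overall section height 318 mm. Two flanges 148 mm wide (y) and 28 mm thick, one on the floor and one at the top; a web 18 mm thick runs between them, centred on the flange width.

C is the wall frame of a small rectangular building: four walls, each 2240 mm tall and 94 mm thick, enclosing a footprint 5820 mm (x) by 5040 mm (y) outside-to-outside, with no floor or roof. The front and back walls (the −y and +y sides) span the full width; the two side walls fit between them.

The I-beam is on top of the table. The house frame is against the table's +x side, with their −y faces flush.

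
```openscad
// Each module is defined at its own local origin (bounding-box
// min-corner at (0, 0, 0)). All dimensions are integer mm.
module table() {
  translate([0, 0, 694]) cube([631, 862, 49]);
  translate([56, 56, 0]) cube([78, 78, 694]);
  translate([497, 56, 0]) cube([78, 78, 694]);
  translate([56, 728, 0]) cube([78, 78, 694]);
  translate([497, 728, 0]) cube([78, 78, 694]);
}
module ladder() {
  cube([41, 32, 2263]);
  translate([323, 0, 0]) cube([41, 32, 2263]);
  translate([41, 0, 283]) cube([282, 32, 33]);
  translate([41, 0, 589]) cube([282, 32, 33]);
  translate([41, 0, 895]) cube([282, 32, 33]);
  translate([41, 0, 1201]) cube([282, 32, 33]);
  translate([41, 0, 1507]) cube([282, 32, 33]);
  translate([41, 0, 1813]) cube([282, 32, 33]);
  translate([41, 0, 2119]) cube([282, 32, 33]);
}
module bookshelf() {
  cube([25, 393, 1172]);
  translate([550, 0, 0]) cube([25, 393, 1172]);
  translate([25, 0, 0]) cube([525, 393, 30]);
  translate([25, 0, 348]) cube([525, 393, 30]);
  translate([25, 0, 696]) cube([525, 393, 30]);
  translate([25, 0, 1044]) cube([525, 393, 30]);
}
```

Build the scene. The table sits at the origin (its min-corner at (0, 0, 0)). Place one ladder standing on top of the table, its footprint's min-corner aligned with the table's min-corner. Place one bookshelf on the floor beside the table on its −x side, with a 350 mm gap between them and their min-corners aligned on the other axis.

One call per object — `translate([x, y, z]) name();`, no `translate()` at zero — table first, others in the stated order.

table();
translate([0, 0, 743]) ladder();
translate([-925, 0, 0]) bookshelf();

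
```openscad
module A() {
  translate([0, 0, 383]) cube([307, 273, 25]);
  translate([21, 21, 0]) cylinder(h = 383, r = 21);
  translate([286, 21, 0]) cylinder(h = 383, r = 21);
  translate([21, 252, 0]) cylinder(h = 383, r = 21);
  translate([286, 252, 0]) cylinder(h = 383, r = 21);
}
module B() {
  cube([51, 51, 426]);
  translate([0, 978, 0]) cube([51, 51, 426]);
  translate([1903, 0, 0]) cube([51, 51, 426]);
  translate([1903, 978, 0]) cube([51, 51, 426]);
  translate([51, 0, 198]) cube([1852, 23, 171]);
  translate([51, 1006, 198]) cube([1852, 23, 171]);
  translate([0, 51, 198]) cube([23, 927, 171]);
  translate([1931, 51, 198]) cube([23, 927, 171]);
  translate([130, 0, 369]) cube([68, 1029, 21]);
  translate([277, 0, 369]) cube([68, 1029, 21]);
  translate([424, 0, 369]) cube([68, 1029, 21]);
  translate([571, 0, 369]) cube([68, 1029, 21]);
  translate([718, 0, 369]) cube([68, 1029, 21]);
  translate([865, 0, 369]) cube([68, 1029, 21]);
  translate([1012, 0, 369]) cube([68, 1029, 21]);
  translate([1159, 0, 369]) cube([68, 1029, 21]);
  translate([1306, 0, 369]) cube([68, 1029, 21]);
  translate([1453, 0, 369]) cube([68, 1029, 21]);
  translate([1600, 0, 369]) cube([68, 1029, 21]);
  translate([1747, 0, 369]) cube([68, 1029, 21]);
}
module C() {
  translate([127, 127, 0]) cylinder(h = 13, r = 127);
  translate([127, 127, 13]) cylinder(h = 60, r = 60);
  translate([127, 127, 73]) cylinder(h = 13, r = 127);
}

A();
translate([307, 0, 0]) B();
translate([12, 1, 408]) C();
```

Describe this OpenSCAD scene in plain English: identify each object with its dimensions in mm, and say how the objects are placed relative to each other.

A is a four-legged stool. The seat is a 307×273×25 mm slab whose top surface is at z = 408 mm; four round legs, each 42 mm in diameter, run from the floor (z = 0) to the underside of the seat, each leg's axis is inset half a diameter from the nearest pair of seat edges (so the leg's bounding box is flush with the corner).

B is a bed frame 1954 mm long (x) by 1029 mm wide (y). Four 51×51 mm corner posts, 426 mm tall, at the corners of the footprint. Four rails of 23 mm thickness and 171 mm height run between adjacent posts with their undersides at z = 198 mm, their outer faces flush with the outside of the frame (the two x-running rails run between the posts' inner faces; the two y-running rails run between the posts' inner faces). 12 slats, each 68 mm wide (x) and 21 mm thick, lie across the top of the two x-running rails, running the full 1029 mm width of the frame in y; the slats are evenly spaced along x between the inner faces of the end posts with equal gaps (rounded down to the nearest mm) at the −x end and between each pair — any rounding remainder accumulates at the +x end.

C is a spool: two coaxial disc flanges of radius 127 mm and thickness 13 mm, joined by a core cylinder of radius 60 mm and height 60 mm. The lower flange rests on z = 0 and the three cylinders share a vertical axis.

The bed frame is against the stool's +x side, with their −y faces flush. The spool is on top of the stool.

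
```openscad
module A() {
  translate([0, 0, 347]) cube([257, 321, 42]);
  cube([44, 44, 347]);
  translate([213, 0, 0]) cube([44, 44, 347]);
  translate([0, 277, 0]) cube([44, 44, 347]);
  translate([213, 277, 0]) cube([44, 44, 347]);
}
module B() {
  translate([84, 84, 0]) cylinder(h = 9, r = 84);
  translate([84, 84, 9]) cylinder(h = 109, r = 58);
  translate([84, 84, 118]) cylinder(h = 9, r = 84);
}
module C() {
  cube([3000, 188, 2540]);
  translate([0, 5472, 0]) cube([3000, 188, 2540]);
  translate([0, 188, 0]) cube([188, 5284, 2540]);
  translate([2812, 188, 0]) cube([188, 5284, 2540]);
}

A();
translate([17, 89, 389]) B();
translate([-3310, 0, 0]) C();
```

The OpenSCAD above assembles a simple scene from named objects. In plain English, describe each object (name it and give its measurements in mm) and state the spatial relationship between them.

A is a simple wooden stool: a rectangular seat 257 mm (x) by 321 mm (y), 42 mm thick, top face at z = 389 mm, on four square legs, each 44×44 mm in cross-section. The legs rest on z = 0, each flush with a corner of the seat.

B is a spool: two coaxial disc flanges of radius 84 mm and thickness 9 mm, joined by a core cylinder of radius 58 mm and height 109 mm. The lower flange rests on z = 0 and the three cylinders share a vertical axis.

C is the wall frame of a small rectangular building: four walls, each 2540 mm tall and 188 mm thick, enclosing a footprint 3000 mm (x) by 5660 mm (y) outside-to-outside, with no floor or roof. The front and back walls (the −y and +y sides) span the full width; the two side walls fit between them.

The spool is on top of the stool. The house frame is on the floor beside the stool on its −x side.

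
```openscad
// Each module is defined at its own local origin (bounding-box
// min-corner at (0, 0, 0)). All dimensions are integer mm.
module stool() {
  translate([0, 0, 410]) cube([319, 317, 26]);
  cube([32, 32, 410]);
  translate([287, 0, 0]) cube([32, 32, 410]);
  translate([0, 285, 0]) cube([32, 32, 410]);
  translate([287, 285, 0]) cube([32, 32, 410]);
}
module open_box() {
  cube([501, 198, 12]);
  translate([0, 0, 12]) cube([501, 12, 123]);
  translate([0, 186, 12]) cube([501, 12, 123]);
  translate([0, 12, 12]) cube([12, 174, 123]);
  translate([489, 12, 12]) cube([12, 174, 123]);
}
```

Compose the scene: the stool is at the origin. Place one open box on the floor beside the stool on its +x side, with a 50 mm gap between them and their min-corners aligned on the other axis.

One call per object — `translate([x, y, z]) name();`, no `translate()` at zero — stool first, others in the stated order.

stool();
translate([369, 0, 0]) open_box();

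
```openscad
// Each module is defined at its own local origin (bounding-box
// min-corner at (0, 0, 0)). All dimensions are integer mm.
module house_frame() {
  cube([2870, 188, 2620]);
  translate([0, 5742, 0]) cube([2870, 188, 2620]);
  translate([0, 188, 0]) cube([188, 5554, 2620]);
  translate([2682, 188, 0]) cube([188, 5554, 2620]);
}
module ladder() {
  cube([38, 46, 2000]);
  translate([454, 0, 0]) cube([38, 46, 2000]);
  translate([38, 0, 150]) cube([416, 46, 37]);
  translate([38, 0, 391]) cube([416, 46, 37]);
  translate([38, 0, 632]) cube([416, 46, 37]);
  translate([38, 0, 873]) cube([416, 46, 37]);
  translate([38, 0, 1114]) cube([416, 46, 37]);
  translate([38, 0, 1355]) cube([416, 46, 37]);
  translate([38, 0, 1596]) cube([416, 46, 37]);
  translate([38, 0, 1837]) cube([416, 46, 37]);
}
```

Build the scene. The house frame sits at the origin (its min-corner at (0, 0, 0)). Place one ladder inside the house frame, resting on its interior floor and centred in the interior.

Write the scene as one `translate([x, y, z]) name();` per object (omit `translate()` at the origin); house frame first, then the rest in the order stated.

house_frame();
translate([1189, 2942, 0]) ladder();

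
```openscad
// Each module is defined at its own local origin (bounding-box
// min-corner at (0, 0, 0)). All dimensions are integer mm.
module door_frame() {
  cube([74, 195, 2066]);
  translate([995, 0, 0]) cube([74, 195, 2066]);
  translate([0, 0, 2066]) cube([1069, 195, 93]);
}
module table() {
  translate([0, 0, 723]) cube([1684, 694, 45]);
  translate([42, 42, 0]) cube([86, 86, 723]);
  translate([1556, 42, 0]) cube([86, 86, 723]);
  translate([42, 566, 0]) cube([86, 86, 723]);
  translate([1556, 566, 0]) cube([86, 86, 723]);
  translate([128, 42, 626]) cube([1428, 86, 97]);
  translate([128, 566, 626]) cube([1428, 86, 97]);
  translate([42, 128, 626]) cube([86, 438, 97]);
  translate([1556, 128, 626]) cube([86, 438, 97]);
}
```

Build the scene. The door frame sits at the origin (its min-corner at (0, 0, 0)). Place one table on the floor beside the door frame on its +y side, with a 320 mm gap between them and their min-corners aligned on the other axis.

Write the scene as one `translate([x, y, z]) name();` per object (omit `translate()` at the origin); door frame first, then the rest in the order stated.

door_frame();
translate([0, 515, 0]) table();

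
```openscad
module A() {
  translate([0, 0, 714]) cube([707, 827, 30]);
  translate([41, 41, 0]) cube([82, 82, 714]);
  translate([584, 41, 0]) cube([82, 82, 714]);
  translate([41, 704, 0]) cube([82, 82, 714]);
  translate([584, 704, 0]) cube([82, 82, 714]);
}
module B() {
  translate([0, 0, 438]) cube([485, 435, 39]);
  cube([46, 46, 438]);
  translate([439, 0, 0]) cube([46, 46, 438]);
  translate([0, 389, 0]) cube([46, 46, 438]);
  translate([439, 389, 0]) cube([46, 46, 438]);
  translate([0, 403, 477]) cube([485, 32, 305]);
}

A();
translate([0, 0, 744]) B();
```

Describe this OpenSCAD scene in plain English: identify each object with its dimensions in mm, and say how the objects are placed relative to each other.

A is a table: top 707 mm (x) × 827 mm (y), 30 mm thick, upper face at z = 744 mm, on four 82×82 mm square legs, each inset 41 mm from the nearest pair of top edges, running from z = 0 to the bottom of the top.

B is a chair. The seat is a 485×435×39 mm slab with its top at z = 477 mm, on four 46×46 mm corner legs (flush with the seat edges, standing on z = 0). A flat backrest 32 mm thick, 305 mm tall, spans the full seat width and rises from the seat top along its +y edge, rear face flush with the rear of the seat.

The chair is on top of the table.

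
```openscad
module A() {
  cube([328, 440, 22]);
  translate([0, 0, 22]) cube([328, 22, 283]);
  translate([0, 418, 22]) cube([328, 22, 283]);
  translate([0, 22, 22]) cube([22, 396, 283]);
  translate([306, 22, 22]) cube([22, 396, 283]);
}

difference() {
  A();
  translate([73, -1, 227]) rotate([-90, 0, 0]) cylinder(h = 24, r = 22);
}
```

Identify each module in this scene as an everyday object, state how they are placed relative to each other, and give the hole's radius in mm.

The subtracted cylinder has r = 22 mm.

A is an open box. The open box has a circular hole through its front wall. The hole's radius is 22 mm.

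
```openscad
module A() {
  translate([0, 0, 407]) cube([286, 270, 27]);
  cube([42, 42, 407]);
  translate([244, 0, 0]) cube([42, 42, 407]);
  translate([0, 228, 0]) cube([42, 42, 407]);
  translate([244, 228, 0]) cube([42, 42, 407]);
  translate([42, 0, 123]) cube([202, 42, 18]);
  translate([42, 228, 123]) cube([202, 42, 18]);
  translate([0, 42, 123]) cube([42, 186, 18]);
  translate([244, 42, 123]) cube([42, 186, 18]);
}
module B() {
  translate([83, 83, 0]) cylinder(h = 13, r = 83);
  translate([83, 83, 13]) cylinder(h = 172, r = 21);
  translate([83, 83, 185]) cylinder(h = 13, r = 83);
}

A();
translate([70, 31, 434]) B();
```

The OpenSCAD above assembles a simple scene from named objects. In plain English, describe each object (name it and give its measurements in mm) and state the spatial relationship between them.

A is a simple wooden stool: a rectangular seat 286 mm (x) by 270 mm (y), 27 mm thick, top face at z = 434 mm, on four square legs, each 42×42 mm in cross-section. The legs rest on z = 0, each flush with a corner of the seat. Four stretchers, 42 mm wide and 18 mm tall, connect adjacent legs with their undersides at z = 123 mm, each running between the inner faces of the legs it joins and aligned with the legs' outer faces on the other axis.

B is a spool: two coaxial disc flanges of radius 83 mm and thickness 13 mm, joined by a core cylinder of radius 21 mm and height 172 mm. The lower flange rests on z = 0 and the three cylinders share a vertical axis.

The spool is on top of the stool.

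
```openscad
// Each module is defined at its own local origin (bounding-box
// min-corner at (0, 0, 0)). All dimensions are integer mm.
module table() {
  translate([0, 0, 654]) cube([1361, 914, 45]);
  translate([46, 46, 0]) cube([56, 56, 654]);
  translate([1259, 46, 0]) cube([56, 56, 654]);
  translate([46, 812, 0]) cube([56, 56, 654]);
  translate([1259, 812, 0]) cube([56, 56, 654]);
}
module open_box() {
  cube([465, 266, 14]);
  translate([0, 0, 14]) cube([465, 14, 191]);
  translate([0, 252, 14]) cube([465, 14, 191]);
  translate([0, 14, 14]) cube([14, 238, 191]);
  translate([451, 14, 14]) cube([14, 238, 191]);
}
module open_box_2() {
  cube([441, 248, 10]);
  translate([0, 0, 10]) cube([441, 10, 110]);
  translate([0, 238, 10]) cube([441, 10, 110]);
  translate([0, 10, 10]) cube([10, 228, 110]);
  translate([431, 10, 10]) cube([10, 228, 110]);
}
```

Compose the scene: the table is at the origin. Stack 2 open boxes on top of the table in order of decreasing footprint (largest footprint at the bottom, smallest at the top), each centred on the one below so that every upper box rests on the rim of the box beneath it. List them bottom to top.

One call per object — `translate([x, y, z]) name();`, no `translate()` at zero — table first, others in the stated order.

table();
translate([448, 324, 699]) open_box();
translate([460, 333, 904]) open_box_2();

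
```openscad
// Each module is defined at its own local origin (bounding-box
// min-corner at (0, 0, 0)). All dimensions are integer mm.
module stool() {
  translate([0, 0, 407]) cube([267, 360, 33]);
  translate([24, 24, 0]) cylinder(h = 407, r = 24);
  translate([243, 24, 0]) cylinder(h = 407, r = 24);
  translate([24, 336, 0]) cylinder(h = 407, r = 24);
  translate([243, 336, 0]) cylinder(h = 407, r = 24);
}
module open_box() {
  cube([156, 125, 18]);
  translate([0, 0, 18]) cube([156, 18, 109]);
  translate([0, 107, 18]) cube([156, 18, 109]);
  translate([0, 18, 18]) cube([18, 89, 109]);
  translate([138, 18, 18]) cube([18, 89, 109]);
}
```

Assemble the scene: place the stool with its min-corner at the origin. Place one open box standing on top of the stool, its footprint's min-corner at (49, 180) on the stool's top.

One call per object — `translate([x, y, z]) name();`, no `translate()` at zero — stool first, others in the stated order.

stool();
translate([49, 180, 440]) open_box();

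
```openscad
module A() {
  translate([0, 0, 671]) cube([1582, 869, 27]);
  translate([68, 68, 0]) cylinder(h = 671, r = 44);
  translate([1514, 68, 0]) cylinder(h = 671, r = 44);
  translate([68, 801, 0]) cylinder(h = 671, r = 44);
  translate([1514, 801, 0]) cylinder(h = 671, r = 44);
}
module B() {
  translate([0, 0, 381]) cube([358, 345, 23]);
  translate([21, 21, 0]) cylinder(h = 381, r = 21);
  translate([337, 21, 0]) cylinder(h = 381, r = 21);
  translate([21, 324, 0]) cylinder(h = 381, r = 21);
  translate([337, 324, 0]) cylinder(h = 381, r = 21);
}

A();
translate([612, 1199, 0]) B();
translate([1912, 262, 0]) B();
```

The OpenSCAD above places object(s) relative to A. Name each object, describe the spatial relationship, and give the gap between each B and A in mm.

A is a table. B is a stool. Two stools sit around the table at the +y, +x sides. The gap between each stool and the table is 330 mm.

Each stool's nearest face is 330 mm from the table's bounding box.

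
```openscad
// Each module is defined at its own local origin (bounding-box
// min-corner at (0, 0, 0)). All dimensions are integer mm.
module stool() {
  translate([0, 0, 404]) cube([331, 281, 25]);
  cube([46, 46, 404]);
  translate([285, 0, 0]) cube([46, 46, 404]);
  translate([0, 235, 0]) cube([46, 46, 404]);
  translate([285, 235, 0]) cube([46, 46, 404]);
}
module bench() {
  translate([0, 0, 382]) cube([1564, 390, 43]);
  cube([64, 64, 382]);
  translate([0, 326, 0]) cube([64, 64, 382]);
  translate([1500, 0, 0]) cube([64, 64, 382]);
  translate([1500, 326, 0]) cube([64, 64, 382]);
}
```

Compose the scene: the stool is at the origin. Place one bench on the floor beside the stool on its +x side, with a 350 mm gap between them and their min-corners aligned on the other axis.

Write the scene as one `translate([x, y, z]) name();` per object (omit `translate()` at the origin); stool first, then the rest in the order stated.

stool();
translate([681, 0, 0]) bench();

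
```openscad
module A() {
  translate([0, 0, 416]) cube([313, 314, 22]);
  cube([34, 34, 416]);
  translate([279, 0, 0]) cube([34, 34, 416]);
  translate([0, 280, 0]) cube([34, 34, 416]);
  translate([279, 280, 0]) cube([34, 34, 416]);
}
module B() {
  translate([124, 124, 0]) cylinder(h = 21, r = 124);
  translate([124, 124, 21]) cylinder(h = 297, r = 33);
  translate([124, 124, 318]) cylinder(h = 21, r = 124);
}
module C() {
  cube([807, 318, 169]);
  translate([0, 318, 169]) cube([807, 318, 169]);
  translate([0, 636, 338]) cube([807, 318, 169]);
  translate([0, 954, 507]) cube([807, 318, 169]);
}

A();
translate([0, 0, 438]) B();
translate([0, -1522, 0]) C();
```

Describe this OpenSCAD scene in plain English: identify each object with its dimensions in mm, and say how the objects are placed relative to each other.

A is a four-legged stool. The seat is a 313×314×22 mm slab whose top surface is at z = 438 mm; four square legs, each 34×34 mm in cross-section, run from the floor (z = 0) to the underside of the seat, each flush with a corner of the seat.

B is a spool: two coaxial disc flanges of radius 124 mm and thickness 21 mm, joined by a core cylinder of radius 33 mm and height 297 mm. The lower flange rests on z = 0 and the three cylinders share a vertical axis.

C is a straight staircase of 4 solid steps. Each step is 807 mm wide (x), 318 mm deep (y, the going) and 169 mm tall (the rise). The first step rests on the floor; each subsequent step sits one going further in +y and one rise higher in +z, directly behind and above the previous step with no overlap.

The spool is on top of the stool. The staircase is on the floor beside the stool on its −y side.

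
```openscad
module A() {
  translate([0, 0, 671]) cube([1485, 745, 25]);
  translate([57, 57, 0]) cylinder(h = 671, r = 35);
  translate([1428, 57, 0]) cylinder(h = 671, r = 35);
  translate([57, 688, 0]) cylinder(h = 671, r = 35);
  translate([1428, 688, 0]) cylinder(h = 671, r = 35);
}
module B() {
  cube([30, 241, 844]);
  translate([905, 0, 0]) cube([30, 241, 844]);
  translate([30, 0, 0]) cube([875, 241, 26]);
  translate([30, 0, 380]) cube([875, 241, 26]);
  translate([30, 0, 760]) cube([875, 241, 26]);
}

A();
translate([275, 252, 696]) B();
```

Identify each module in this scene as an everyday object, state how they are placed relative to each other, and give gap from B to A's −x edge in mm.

The bookshelf's min-x is at 275; the table's min-x is 0; gap = 275 mm.

A is a table. B is a bookshelf. The bookshelf is on top of the table, centred. The gap from the bookshelf to the table's −x edge is 275 mm.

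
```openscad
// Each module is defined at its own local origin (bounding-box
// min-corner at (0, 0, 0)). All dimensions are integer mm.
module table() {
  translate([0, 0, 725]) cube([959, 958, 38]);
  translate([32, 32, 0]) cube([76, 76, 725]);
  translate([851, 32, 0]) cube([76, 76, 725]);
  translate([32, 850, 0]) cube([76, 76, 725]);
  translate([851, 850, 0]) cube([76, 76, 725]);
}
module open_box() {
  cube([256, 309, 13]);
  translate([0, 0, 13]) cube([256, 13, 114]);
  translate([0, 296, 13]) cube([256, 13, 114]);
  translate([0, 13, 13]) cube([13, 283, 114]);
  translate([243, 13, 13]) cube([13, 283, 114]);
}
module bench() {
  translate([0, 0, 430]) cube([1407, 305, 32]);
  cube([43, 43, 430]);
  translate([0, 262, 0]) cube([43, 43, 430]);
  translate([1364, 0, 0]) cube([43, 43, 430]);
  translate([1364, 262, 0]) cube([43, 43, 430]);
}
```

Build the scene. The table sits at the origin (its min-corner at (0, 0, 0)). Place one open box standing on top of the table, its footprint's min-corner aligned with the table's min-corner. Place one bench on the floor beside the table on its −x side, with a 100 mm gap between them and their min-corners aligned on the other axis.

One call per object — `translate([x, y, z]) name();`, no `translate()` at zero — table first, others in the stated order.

table();
translate([0, 0, 763]) open_box();
translate([-1507, 0, 0]) bench();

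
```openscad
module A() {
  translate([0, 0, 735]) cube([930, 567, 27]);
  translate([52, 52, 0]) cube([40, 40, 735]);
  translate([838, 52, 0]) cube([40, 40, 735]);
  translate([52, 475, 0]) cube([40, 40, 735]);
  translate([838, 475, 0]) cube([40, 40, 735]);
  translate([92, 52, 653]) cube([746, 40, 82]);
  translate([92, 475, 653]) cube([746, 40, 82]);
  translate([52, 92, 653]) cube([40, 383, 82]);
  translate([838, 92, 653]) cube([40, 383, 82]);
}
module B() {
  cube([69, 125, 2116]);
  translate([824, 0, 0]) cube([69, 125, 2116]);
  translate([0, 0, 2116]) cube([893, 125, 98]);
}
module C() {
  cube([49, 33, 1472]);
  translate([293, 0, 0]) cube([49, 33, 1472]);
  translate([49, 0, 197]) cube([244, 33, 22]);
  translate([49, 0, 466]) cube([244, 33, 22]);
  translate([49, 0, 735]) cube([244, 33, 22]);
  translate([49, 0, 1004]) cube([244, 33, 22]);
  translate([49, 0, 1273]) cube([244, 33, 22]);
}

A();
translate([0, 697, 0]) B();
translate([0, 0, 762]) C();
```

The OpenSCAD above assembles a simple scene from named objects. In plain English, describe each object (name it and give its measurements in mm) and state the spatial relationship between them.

A is a rectangular dining table. The top is 930×567×27 mm with its upper surface at z = 762 mm. It stands on four 40×40 mm square legs, each inset 52 mm from the nearest pair of top edges, running from the floor to the underside of the top. Four apron rails, 40 mm thick and 82 mm tall, run between adjacent legs with their top edges flush with the underside of the top and their outer faces flush with the legs' outer faces.

B is a door frame. The clear opening is 755 mm wide and 2116 mm high. Two 69 mm wide jambs, 125 mm deep, stand either side of the opening from the floor to the top of the opening. A 98 mm thick head sits across the top of both jambs, spanning the full outside width of the frame.

C is a wooden ladder with two side rails of 49×33 mm section and 1472 mm height, set 342 mm apart overall. Between them run 5 rectangular rungs (33 mm deep, 22 mm thick), front faces flush with the rails' −y face. The bottom of the first rung is 197 mm above the floor and each subsequent rung is 269 mm higher than the one below.

The door frame is on the floor beside the table on its +y side. The ladder is on top of the table.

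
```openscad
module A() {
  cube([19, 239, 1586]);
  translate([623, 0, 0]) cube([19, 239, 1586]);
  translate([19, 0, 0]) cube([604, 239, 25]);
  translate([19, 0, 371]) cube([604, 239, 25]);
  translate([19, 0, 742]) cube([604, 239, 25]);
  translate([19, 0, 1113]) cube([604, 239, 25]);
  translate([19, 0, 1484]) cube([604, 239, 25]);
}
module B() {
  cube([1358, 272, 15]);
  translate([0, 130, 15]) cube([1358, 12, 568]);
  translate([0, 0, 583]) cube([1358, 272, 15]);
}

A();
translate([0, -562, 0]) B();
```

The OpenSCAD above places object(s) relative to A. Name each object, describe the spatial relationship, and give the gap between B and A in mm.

A is a bookshelf. B is an I-beam. The I-beam is on the floor beside the bookshelf on its −y side. The gap between the I-beam and the bookshelf is 290 mm.

The I-beam's nearest face is 290 mm from the bookshelf's −y face.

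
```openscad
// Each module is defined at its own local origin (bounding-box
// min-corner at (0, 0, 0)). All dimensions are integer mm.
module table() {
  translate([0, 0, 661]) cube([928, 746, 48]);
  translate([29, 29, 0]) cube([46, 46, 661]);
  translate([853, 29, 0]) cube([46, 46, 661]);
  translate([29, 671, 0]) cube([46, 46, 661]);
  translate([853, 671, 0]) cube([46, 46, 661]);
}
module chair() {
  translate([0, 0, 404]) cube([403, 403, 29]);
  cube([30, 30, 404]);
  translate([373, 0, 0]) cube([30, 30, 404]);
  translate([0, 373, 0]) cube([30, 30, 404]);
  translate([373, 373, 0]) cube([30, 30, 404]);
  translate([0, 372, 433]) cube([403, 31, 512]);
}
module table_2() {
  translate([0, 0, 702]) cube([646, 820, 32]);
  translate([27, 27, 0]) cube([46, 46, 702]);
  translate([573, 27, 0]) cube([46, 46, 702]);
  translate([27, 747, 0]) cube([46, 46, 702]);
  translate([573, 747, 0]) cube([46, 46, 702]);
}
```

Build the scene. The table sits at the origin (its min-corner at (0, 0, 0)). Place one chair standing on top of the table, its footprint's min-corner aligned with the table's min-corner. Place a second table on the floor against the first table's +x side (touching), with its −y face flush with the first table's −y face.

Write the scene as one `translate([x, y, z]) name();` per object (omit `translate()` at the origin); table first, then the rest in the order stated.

table();
translate([0, 0, 709]) chair();
translate([928, 0, 0]) table_2();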